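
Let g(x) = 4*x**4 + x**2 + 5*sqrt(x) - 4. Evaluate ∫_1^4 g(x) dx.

12761/15

By the power rule, an antiderivative is F(x) = 4*x**5/5 + 10*x**(3/2)/3 + x**3/3 - 4*x.
Then F(4) - F(1) = (4256/5) - (7/15) = 12761/15.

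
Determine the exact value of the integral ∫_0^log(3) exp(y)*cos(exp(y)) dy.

-sin(1) + sin(3)

Let u = exp(y), so du = exp(y) dy. When y = 0, u = 1; when y = log(3), u = 3.
The integral becomes ∫ cos(u) du from 1 to 3, with antiderivative sin(u).
Back in y: F(y) = sin(exp(y)).
Then F(log(3)) - F(0) = (sin(3)) - (sin(1)) = -sin(1) + sin(3).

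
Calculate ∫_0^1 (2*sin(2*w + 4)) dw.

-cos(6) + cos(4)

Let u = 2*w + 4, so du = 2 dw. When w = 0, u = 4; when w = 1, u = 6.
The integral becomes ∫ sin(u) du from 4 to 6, with antiderivative -cos(u).
Back in w: F(w) = -cos(2*w + 4).
Then F(1) - F(0) = (-cos(6)) - (-cos(4)) = -cos(6) + cos(4).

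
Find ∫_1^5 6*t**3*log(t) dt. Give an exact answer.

Integrate by parts once (u = ln t, dv = 6*t**3 dt).
An antiderivative is F(t) = 3*t**4*(4*log(t) - 1)/8.
Then F(5) - F(1) = (-1875/8 + 1875*log(5)/2) - (-3/8) = -234 + 1875*log(5)/2.

-234 + 1875*log(5)/2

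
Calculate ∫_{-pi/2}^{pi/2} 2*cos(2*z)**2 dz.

Use the identity cos^2(2*z) = (1 + cos(4*z))/2.
An antiderivative is F(z) = z + sin(4*z)/4.
Then F(pi/2) - F(-pi/2) = (pi/2) - (-pi/2) = pi.

pi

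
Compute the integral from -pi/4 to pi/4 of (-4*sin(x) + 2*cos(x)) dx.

An antiderivative is F(x) = 2*sin(x) + 4*cos(x).
Then F(pi/4) - F(-pi/4) = (3*sqrt(2)) - (sqrt(2)) = 2*sqrt(2).

2*sqrt(2)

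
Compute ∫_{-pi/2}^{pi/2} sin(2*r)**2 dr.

pi/2

Use the identity sin^2(2*r) = (1 - cos(4*r))/2.
An antiderivative is F(r) = r/2 - sin(4*r)/8.
Then F(pi/2) - F(-pi/2) = (pi/4) - (-pi/4) = pi/2.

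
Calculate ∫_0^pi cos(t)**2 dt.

pi/2

Use the identity cos^2(t) = (1 + cos(2*t))/2.
An antiderivative is F(t) = t/2 + sin(2*t)/4.
Then F(pi) - F(0) = (pi/2) - (0) = pi/2.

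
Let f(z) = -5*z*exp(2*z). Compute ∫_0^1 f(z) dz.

Integrate by parts once (u = z, dv = -5*exp(2*z) dz).
An antiderivative is F(z) = (-10*z + 5)*exp(2*z)/4.
Then F(1) - F(0) = (-5*exp(2)/4) - (5/4) = -5*exp(2)/4 - 5/4.

-5*exp(2)/4 - 5/4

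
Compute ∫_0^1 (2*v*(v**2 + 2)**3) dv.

Let u = v**2 + 2, so du = 2*v dv. When v = 0, u = 2; when v = 1, u = 3.
The integral becomes ∫ u**3 du from 2 to 3, with antiderivative u**4/4.
Back in v: F(v) = (v**2 + 2)**4/4.
Then F(1) - F(0) = (81/4) - (4) = 65/4.

65/4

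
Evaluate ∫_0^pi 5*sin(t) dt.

10

An antiderivative is F(t) = -5*cos(t).
Then F(pi) - F(0) = (5) - (-5) = 10.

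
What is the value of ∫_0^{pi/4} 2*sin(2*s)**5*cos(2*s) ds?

1/6

Let u = sin(2*s), so du = 2*cos(2*s) ds. When s = 0, u = 0; when s = pi/4, u = 1.
The integral becomes ∫ u**5 du from 0 to 1, with antiderivative u**6/6.
Back in s: F(s) = sin(2*s)**6/6.
Then F(pi/4) - F(0) = (1/6) - (0) = 1/6.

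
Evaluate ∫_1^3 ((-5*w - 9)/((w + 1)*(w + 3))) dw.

log(2/27)

Factor the denominator: w**2 + 4*w + 3 = (w + 3)(w + 1).
Partial fractions: (-5*w - 9)/((w + 1)*(w + 3)) = -3/(w + 3) - 2/(w + 1).
An antiderivative is F(w) = -2*log(w + 1) - 3*log(w + 3).
Then F(3) - F(1) = (-7*log(2) - 3*log(3)) - (-8*log(2)) = log(2/27).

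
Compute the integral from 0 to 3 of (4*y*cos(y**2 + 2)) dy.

Let u = y**2 + 2, so du = 2*y dy. When y = 0, u = 2; when y = 3, u = 11.
The integral becomes 2·∫ cos(u) du from 2 to 11, with antiderivative 2*sin(u).
Back in y: F(y) = 2*sin(y**2 + 2).
Then F(3) - F(0) = (2*sin(11)) - (2*sin(2)) = 2*sin(11) - 2*sin(2).

2*sin(11) - 2*sin(2)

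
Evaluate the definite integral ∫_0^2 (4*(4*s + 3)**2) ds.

1304/3

Let u = 4*s + 3, so du = 4 ds. When s = 0, u = 3; when s = 2, u = 11.
The integral becomes ∫ u**2 du from 3 to 11, with antiderivative u**3/3.
Back in s: F(s) = (4*s + 3)**3/3.
Then F(2) - F(0) = (1331/3) - (9) = 1304/3.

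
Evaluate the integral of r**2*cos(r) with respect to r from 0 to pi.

-2*pi

Integrate by parts twice (u = r^2, dv = cos(r) dr).
An antiderivative is F(r) = r**2*sin(r) + 2*r*cos(r) - 2*sin(r).
Then F(pi) - F(0) = (-2*pi) - (0) = -2*pi.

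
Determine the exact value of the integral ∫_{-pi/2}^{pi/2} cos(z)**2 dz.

Use the identity cos^2(z) = (1 + cos(2*z))/2.
An antiderivative is F(z) = z/2 + sin(2*z)/4.
Then F(pi/2) - F(-pi/2) = (pi/4) - (-pi/4) = pi/2.

pi/2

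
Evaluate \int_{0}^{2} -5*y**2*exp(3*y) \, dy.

10/27 - 130*exp(6)/27

Integrate by parts twice (u = y^2, dv = -5*exp(3*y) dy).
An antiderivative is F(y) = (-45*y**2 + 30*y - 10)*exp(3*y)/27.
Then F(2) - F(0) = (-130*exp(6)/27) - (-10/27) = 10/27 - 130*exp(6)/27.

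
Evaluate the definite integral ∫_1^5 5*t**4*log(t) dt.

-3124/5 + 3125*log(5)

Integrate by parts once (u = ln t, dv = 5*t**4 dt).
An antiderivative is F(t) = t**5*(5*log(t) - 1)/5.
Then F(5) - F(1) = (-625 + 3125*log(5)) - (-1/5) = -3124/5 + 3125*log(5).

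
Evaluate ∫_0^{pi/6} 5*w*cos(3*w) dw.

Integrate by parts once (u = w, dv = 5*cos(3*w) dw).
An antiderivative is F(w) = 5*w*sin(3*w)/3 + 5*cos(3*w)/9.
Then F(pi/6) - F(0) = (5*pi/18) - (5/9) = -5/9 + 5*pi/18.

-5/9 + 5*pi/18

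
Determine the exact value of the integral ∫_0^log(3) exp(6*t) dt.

Let u = exp(t), so du = exp(t) dt. When t = 0, u = 1; when t = log(3), u = 3.
The integral becomes ∫ u**5 du from 1 to 3, with antiderivative u**6/6.
Back in t: F(t) = exp(6*t)/6.
Then F(log(3)) - F(0) = (243/2) - (1/6) = 364/3.

364/3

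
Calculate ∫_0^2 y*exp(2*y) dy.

Integrate by parts once (u = y, dv = exp(2*y) dy).
An antiderivative is F(y) = (2*y - 1)*exp(2*y)/4.
Then F(2) - F(0) = (3*exp(4)/4) - (-1/4) = 1/4 + 3*exp(4)/4.

1/4 + 3*exp(4)/4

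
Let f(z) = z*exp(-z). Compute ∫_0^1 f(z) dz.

Integrate by parts once (u = z, dv = exp(-z) dz).
An antiderivative is F(z) = (-z - 1)*exp(-z).
Then F(1) - F(0) = (-2*exp(-1)) - (-1) = 1 - 2*exp(-1).

1 - 2*exp(-1)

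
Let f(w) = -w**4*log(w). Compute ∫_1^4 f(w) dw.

1023/25 - 2048*log(2)/5

Integrate by parts once (u = ln w, dv = -w**4 dw).
An antiderivative is F(w) = -w**5*(5*log(w) - 1)/25.
Then F(4) - F(1) = (1024/25 - 2048*log(2)/5) - (1/25) = 1023/25 - 2048*log(2)/5.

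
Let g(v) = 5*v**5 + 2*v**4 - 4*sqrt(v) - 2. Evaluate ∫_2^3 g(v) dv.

-8*sqrt(3) + 16*sqrt(2)/3 + 19097/30

By the power rule, an antiderivative is F(v) = 5*v**6/6 + 2*v**5/5 - 8*v**(3/2)/3 - 2*v.
Then F(3) - F(2) = (6987/10 - 8*sqrt(3)) - (932/15 - 16*sqrt(2)/3) = -8*sqrt(3) + 16*sqrt(2)/3 + 19097/30.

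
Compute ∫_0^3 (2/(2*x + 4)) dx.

log(5/2)

Let u = 2*x + 4, so du = 2 dx. When x = 0, u = 4; when x = 3, u = 10.
The integral becomes ∫ 1/u du from 4 to 10, with antiderivative log(u).
Back in x: F(x) = log(2*x + 4).
Then F(3) - F(0) = (log(10)) - (log(4)) = log(5/2).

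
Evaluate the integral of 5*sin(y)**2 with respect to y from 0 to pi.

Use the identity sin^2(y) = (1 - cos(2*y))/2.
An antiderivative is F(y) = 5*y/2 - 5*sin(2*y)/4.
Then F(pi) - F(0) = (5*pi/2) - (0) = 5*pi/2.

5*pi/2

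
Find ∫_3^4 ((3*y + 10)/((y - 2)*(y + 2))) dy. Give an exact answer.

Factor the denominator: y**2 - 4 = (y + 2)(y - 2).
Partial fractions: (3*y + 10)/((y - 2)*(y + 2)) = -1/(y + 2) + 4/(y - 2).
An antiderivative is F(y) = 4*log(y - 2) - log(y + 2).
Then F(4) - F(3) = (log(8/3)) - (-log(5)) = log(40/3).

log(40/3)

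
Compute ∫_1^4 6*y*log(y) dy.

-45/2 + 96*log(2)

Integrate by parts once (u = ln y, dv = 6*y dy).
An antiderivative is F(y) = 3*y**2*(2*log(y) - 1)/2.
Then F(4) - F(1) = (-24 + 96*log(2)) - (-3/2) = -45/2 + 96*log(2).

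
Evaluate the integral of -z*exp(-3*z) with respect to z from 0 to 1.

(4 - exp(3))*exp(-3)/9

Integrate by parts once (u = z, dv = -exp(-3*z) dz).
An antiderivative is F(z) = (3*z + 1)*exp(-3*z)/9.
Then F(1) - F(0) = (4*exp(-3)/9) - (1/9) = (4 - exp(3))*exp(-3)/9.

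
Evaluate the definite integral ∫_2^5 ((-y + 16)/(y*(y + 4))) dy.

-5*log(3) + log(2) + 4*log(5)

Factor the denominator: y**2 + 4*y = (y + 4)y.
Partial fractions: (-y + 16)/(y*(y + 4)) = -5/(y + 4) + 4/y.
An antiderivative is F(y) = 4*log(y) - 5*log(y + 4).
Then F(5) - F(2) = (-10*log(3) + 4*log(5)) - (-5*log(3) - log(2)) = -5*log(3) + log(2) + 4*log(5).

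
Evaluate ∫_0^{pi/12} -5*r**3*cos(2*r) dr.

Integrate by parts 3 times (u = r^3, dv = -5*cos(2*r) dr).
An antiderivative is F(r) = -5*r**3*sin(2*r)/2 - 15*r**2*cos(2*r)/4 + 15*r*sin(2*r)/4 + 15*cos(2*r)/8.
Then F(pi/12) - F(0) = (-5*sqrt(3)*pi**2/384 - 5*pi**3/6912 + 5*pi/32 + 15*sqrt(3)/16) - (15/8) = -15/8 - 5*sqrt(3)*pi**2/384 - 5*pi**3/6912 + 5*pi/32 + 15*sqrt(3)/16.

-15/8 - 5*sqrt(3)*pi**2/384 - 5*pi**3/6912 + 5*pi/32 + 15*sqrt(3)/16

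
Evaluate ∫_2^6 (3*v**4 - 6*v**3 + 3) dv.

By the power rule, an antiderivative is F(v) = 3*v**5/5 - 3*v**4/2 + 3*v.
Then F(6) - F(2) = (13698/5) - (6/5) = 13692/5.

13692/5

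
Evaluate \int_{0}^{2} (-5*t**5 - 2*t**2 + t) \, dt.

-170/3

By the power rule, an antiderivative is F(t) = -5*t**6/6 - 2*t**3/3 + t**2/2.
Then F(2) - F(0) = (-170/3) - (0) = -170/3.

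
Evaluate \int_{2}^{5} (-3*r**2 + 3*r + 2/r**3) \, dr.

By the power rule, an antiderivative is F(r) = -r**3 + 3*r**2/2 - 1/r**2.
Then F(5) - F(2) = (-4377/50) - (-9/4) = -8529/100.

-8529/100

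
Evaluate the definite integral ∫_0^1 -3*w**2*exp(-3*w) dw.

-2/9 + 17*exp(-3)/9

Integrate by parts twice (u = w^2, dv = -3*exp(-3*w) dw).
An antiderivative is F(w) = (9*w**2 + 6*w + 2)*exp(-3*w)/9.
Then F(1) - F(0) = (17*exp(-3)/9) - (2/9) = -2/9 + 17*exp(-3)/9.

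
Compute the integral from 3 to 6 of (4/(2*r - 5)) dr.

log(49)

An antiderivative is F(r) = 2*log(2*r - 5).
Then F(6) - F(3) = (log(49)) - (0) = log(49).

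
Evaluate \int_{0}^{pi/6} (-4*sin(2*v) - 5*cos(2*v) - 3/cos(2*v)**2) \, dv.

-11*sqrt(3)/4 - 1

An antiderivative is F(v) = -5*sin(2*v)/2 + 2*cos(2*v) - 3*tan(2*v)/2.
Then F(pi/6) - F(0) = (1 - 11*sqrt(3)/4) - (2) = -11*sqrt(3)/4 - 1.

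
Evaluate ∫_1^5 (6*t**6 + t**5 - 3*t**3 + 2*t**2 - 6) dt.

By the power rule, an antiderivative is F(t) = 6*t**7/7 + t**6/6 - 3*t**4/4 + 2*t**3/3 - 6*t.
Then F(5) - F(1) = (1936285/28) - (-425/84) = 1452320/21.

1452320/21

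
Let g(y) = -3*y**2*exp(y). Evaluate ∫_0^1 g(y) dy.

6 - 3*E

Integrate by parts twice (u = y^2, dv = -3*exp(y) dy).
An antiderivative is F(y) = (-3*y**2 + 6*y - 6)*exp(y).
Then F(1) - F(0) = (-3*E) - (-6) = 6 - 3*E.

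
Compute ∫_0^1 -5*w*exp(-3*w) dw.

-5/9 + 20*exp(-3)/9

Integrate by parts once (u = w, dv = -5*exp(-3*w) dw).
An antiderivative is F(w) = (15*w + 5)*exp(-3*w)/9.
Then F(1) - F(0) = (20*exp(-3)/9) - (5/9) = -5/9 + 20*exp(-3)/9.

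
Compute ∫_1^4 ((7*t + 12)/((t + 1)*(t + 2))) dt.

Factor the denominator: t**2 + 3*t + 2 = (t + 2)(t + 1).
Partial fractions: (7*t + 12)/((t + 1)*(t + 2)) = 2/(t + 2) + 5/(t + 1).
An antiderivative is F(t) = 5*log(t + 1) + 2*log(t + 2).
Then F(4) - F(1) = (2*log(2) + 2*log(3) + 5*log(5)) - (2*log(3) + 5*log(2)) = -3*log(2) + 5*log(5).

-3*log(2) + 5*log(5)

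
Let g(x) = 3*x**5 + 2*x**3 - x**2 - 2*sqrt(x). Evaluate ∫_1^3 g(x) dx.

By the power rule, an antiderivative is F(x) = x**6/2 + x**4/2 - 4*x**(3/2)/3 - x**3/3.
Then F(3) - F(1) = (396 - 4*sqrt(3)) - (-2/3) = 1190/3 - 4*sqrt(3).

1190/3 - 4*sqrt(3)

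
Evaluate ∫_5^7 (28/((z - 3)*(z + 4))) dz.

-4*log(11) + 4*log(2) + 8*log(3)

Factor the denominator: z**2 + z - 12 = (z + 4)(z - 3).
Partial fractions: 28/((z - 3)*(z + 4)) = -4/(z + 4) + 4/(z - 3).
An antiderivative is F(z) = 4*log(z - 3) - 4*log(z + 4).
Then F(7) - F(5) = (-4*log(11) + 8*log(2)) - (-8*log(3) + 4*log(2)) = -4*log(11) + 4*log(2) + 8*log(3).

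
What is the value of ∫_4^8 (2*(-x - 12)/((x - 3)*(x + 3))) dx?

-5*log(5) - 3*log(7) + 3*log(11)

Factor the denominator: x**2 - 9 = (x + 3)(x - 3).
Partial fractions: 2*(-x - 12)/((x - 3)*(x + 3)) = 3/(x + 3) - 5/(x - 3).
An antiderivative is F(x) = -5*log(x - 3) + 3*log(x + 3).
Then F(8) - F(4) = (-5*log(5) + 3*log(11)) - (3*log(7)) = -5*log(5) - 3*log(7) + 3*log(11).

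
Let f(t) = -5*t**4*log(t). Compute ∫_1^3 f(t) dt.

242/5 - 243*log(3)

Integrate by parts once (u = ln t, dv = -5*t**4 dt).
An antiderivative is F(t) = -t**5*(5*log(t) - 1)/5.
Then F(3) - F(1) = (243/5 - 243*log(3)) - (1/5) = 242/5 - 243*log(3).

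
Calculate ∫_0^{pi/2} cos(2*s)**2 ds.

Use the identity cos^2(2*s) = (1 + cos(4*s))/2.
An antiderivative is F(s) = s/2 + sin(4*s)/8.
Then F(pi/2) - F(0) = (pi/4) - (0) = pi/4.

pi/4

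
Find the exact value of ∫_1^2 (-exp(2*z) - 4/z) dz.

An antiderivative is F(z) = -exp(2*z)/2 - 4*log(z).
Then F(2) - F(1) = (-exp(4)/2 - log(16)) - (-exp(2)/2) = -exp(4)/2 - log(16) + exp(2)/2.

-exp(4)/2 - log(16) + exp(2)/2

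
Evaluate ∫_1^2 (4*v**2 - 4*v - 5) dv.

By the power rule, an antiderivative is F(v) = 4*v**3/3 - 2*v**2 - 5*v.
Then F(2) - F(1) = (-22/3) - (-17/3) = -5/3.

-5/3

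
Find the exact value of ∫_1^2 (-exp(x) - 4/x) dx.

-exp(2) - log(16) + exp(1)

An antiderivative is F(x) = -exp(x) - 4*log(x).
Then F(2) - F(1) = (-exp(2) - log(16)) - (-exp(1)) = -exp(2) - log(16) + exp(1).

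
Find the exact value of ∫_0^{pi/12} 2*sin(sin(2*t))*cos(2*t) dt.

1 - cos(1/2)

Let u = sin(2*t), so du = 2*cos(2*t) dt. When t = 0, u = 0; when t = pi/12, u = 1/2.
The integral becomes ∫ sin(u) du from 0 to 1/2, with antiderivative -cos(u).
Back in t: F(t) = -cos(sin(2*t)).
Then F(pi/12) - F(0) = (-cos(1/2)) - (-1) = 1 - cos(1/2).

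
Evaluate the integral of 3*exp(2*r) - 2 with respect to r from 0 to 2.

An antiderivative is F(r) = 3*exp(2*r)/2 - 2*r.
Then F(2) - F(0) = (-4 + 3*exp(4)/2) - (3/2) = -11/2 + 3*exp(4)/2.

-11/2 + 3*exp(4)/2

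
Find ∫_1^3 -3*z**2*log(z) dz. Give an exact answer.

26/3 - 27*log(3)

Integrate by parts once (u = ln z, dv = -3*z**2 dz).
An antiderivative is F(z) = -z**3*(3*log(z) - 1)/3.
Then F(3) - F(1) = (9 - 27*log(3)) - (1/3) = 26/3 - 27*log(3).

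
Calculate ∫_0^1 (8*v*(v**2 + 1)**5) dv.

Let u = v**2 + 1, so du = 2*v dv. When v = 0, u = 1; when v = 1, u = 2.
The integral becomes 4·∫ u**5 du from 1 to 2, with antiderivative 2*u**6/3.
Back in v: F(v) = 2*(v**2 + 1)**6/3.
Then F(1) - F(0) = (128/3) - (2/3) = 42.

42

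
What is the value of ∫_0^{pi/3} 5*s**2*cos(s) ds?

Integrate by parts twice (u = s^2, dv = 5*cos(s) ds).
An antiderivative is F(s) = 5*s**2*sin(s) + 10*s*cos(s) - 10*sin(s).
Then F(pi/3) - F(0) = (-5*sqrt(3) + 5*sqrt(3)*pi**2/18 + 5*pi/3) - (0) = -5*sqrt(3) + 5*sqrt(3)*pi**2/18 + 5*pi/3.

-5*sqrt(3) + 5*sqrt(3)*pi**2/18 + 5*pi/3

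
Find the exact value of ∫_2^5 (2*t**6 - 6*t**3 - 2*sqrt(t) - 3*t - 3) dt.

-20*sqrt(5)/3 + 8*sqrt(2)/3 + 149316/7

By the power rule, an antiderivative is F(t) = 2*t**7/7 - 3*t**4/2 - 4*t**(3/2)/3 - 3*t**2/2 - 3*t.
Then F(5) - F(2) = (149320/7 - 20*sqrt(5)/3) - (4/7 - 8*sqrt(2)/3) = -20*sqrt(5)/3 + 8*sqrt(2)/3 + 149316/7.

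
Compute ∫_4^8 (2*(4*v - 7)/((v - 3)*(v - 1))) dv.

Factor the denominator: v**2 - 4*v + 3 = (v - 1)(v - 3).
Partial fractions: 2*(4*v - 7)/((v - 3)*(v - 1)) = 3/(v - 1) + 5/(v - 3).
An antiderivative is F(v) = 5*log(v - 3) + 3*log(v - 1).
Then F(8) - F(4) = (3*log(7) + 5*log(5)) - (log(27)) = -3*log(3) + 3*log(7) + 5*log(5).

-3*log(3) + 3*log(7) + 5*log(5)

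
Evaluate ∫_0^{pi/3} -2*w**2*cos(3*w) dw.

Integrate by parts twice (u = w^2, dv = -2*cos(3*w) dw).
An antiderivative is F(w) = -2*w**2*sin(3*w)/3 - 4*w*cos(3*w)/9 + 4*sin(3*w)/27.
Then F(pi/3) - F(0) = (4*pi/27) - (0) = 4*pi/27.

4*pi/27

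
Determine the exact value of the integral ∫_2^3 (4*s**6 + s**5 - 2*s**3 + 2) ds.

By the power rule, an antiderivative is F(s) = 4*s**7/7 + s**6/6 - s**4/2 + 2*s.
Then F(3) - F(2) = (9357/7) - (1676/21) = 26395/21.

26395/21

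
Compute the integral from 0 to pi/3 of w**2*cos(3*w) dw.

Integrate by parts twice (u = w^2, dv = cos(3*w) dw).
An antiderivative is F(w) = w**2*sin(3*w)/3 + 2*w*cos(3*w)/9 - 2*sin(3*w)/27.
Then F(pi/3) - F(0) = (-2*pi/27) - (0) = -2*pi/27.

-2*pi/27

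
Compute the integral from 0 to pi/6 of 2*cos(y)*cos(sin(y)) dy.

Let u = sin(y), so du = cos(y) dy. When y = 0, u = 0; when y = pi/6, u = 1/2.
The integral becomes 2·∫ cos(u) du from 0 to 1/2, with antiderivative 2*sin(u).
Back in y: F(y) = 2*sin(sin(y)).
Then F(pi/6) - F(0) = (2*sin(1/2)) - (0) = 2*sin(1/2).

2*sin(1/2)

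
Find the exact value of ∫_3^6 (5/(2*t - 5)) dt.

5*log(7)/2

An antiderivative is F(t) = 5*log(2*t - 5)/2.
Then F(6) - F(3) = (5*log(7)/2) - (0) = 5*log(7)/2.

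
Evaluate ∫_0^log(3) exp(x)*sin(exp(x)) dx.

cos(1) - cos(3)

Let u = exp(x), so du = exp(x) dx. When x = 0, u = 1; when x = log(3), u = 3.
The integral becomes ∫ sin(u) du from 1 to 3, with antiderivative -cos(u).
Back in x: F(x) = -cos(exp(x)).
Then F(log(3)) - F(0) = (-cos(3)) - (-cos(1)) = cos(1) - cos(3).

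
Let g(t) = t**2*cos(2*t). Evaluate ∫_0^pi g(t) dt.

pi/2

Integrate by parts twice (u = t^2, dv = cos(2*t) dt).
An antiderivative is F(t) = t**2*sin(2*t)/2 + t*cos(2*t)/2 - sin(2*t)/4.
Then F(pi) - F(0) = (pi/2) - (0) = pi/2.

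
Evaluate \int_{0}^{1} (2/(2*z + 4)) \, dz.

Let u = 2*z + 4, so du = 2 dz. When z = 0, u = 4; when z = 1, u = 6.
The integral becomes ∫ 1/u du from 4 to 6, with antiderivative log(u).
Back in z: F(z) = log(2*z + 4).
Then F(1) - F(0) = (log(6)) - (log(4)) = log(3/2).

log(3/2)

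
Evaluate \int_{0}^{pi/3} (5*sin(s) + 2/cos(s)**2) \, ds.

5/2 + 2*sqrt(3)

An antiderivative is F(s) = -5*cos(s) + 2*tan(s).
Then F(pi/3) - F(0) = (-5/2 + 2*sqrt(3)) - (-5) = 5/2 + 2*sqrt(3).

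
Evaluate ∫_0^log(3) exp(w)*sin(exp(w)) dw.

Let u = exp(w), so du = exp(w) dw. When w = 0, u = 1; when w = log(3), u = 3.
The integral becomes ∫ sin(u) du from 1 to 3, with antiderivative -cos(u).
Back in w: F(w) = -cos(exp(w)).
Then F(log(3)) - F(0) = (-cos(3)) - (-cos(1)) = cos(1) - cos(3).

cos(1) - cos(3)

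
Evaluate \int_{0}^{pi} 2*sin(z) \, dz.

4

An antiderivative is F(z) = -2*cos(z).
Then F(pi) - F(0) = (2) - (-2) = 4.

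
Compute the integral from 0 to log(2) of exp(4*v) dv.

15/4

Let u = exp(v), so du = exp(v) dv. When v = 0, u = 1; when v = log(2), u = 2.
The integral becomes ∫ u**3 du from 1 to 2, with antiderivative u**4/4.
Back in v: F(v) = exp(4*v)/4.
Then F(log(2)) - F(0) = (4) - (1/4) = 15/4.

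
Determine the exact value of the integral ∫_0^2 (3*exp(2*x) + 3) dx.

An antiderivative is F(x) = 3*exp(2*x)/2 + 3*x.
Then F(2) - F(0) = (6 + 3*exp(4)/2) - (3/2) = 9/2 + 3*exp(4)/2.

9/2 + 3*exp(4)/2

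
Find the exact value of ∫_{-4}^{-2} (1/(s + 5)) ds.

An antiderivative is F(s) = log(s + 5).
Then F(-2) - F(-4) = (log(3)) - (0) = log(3).

log(3)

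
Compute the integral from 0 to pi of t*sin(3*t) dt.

Integrate by parts once (u = t, dv = sin(3*t) dt).
An antiderivative is F(t) = -t*cos(3*t)/3 + sin(3*t)/9.
Then F(pi) - F(0) = (pi/3) - (0) = pi/3.

pi/3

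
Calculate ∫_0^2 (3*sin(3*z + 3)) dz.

cos(3) - cos(9)

Let u = 3*z + 3, so du = 3 dz. When z = 0, u = 3; when z = 2, u = 9.
The integral becomes ∫ sin(u) du from 3 to 9, with antiderivative -cos(u).
Back in z: F(z) = -cos(3*z + 3).
Then F(2) - F(0) = (-cos(9)) - (-cos(3)) = cos(3) - cos(9).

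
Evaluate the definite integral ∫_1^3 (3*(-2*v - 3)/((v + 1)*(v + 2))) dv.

Factor the denominator: v**2 + 3*v + 2 = (v + 2)(v + 1).
Partial fractions: 3*(-2*v - 3)/((v + 1)*(v + 2)) = -3/(v + 2) - 3/(v + 1).
An antiderivative is F(v) = -3*log(v + 1) - 3*log(v + 2).
Then F(3) - F(1) = (-3*log(5) - 6*log(2)) - (-3*log(3) - 3*log(2)) = -3*log(5) - 3*log(2) + 3*log(3).

-3*log(5) - 3*log(2) + 3*log(3)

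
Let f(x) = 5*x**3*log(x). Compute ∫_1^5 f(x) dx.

Integrate by parts once (u = ln x, dv = 5*x**3 dx).
An antiderivative is F(x) = 5*x**4*(4*log(x) - 1)/16.
Then F(5) - F(1) = (-3125/16 + 3125*log(5)/4) - (-5/16) = -195 + 3125*log(5)/4.

-195 + 3125*log(5)/4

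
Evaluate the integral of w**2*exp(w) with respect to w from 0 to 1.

-2 + E

Integrate by parts twice (u = w^2, dv = exp(w) dw).
An antiderivative is F(w) = (w**2 - 2*w + 2)*exp(w).
Then F(1) - F(0) = (E) - (2) = -2 + E.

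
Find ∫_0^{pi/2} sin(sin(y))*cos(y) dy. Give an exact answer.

1 - cos(1)

Let u = sin(y), so du = cos(y) dy. When y = 0, u = 0; when y = pi/2, u = 1.
The integral becomes ∫ sin(u) du from 0 to 1, with antiderivative -cos(u).
Back in y: F(y) = -cos(sin(y)).
Then F(pi/2) - F(0) = (-cos(1)) - (-1) = 1 - cos(1).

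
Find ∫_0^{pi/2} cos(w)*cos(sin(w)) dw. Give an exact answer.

Let u = sin(w), so du = cos(w) dw. When w = 0, u = 0; when w = pi/2, u = 1.
The integral becomes ∫ cos(u) du from 0 to 1, with antiderivative sin(u).
Back in w: F(w) = sin(sin(w)).
Then F(pi/2) - F(0) = (sin(1)) - (0) = sin(1).

sin(1)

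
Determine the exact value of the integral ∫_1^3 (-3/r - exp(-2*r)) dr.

An antiderivative is F(r) = -3*log(r) + exp(-2*r)/2.
Then F(3) - F(1) = (-3*log(3) + exp(-6)/2) - (exp(-2)/2) = (-6*exp(6)*log(3) - exp(4) + 1)*exp(-6)/2.

(-6*exp(6)*log(3) - exp(4) + 1)*exp(-6)/2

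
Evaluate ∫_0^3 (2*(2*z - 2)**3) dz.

60

Let u = 2*z - 2, so du = 2 dz. When z = 0, u = -2; when z = 3, u = 4.
The integral becomes ∫ u**3 du from -2 to 4, with antiderivative u**4/4.
Back in z: F(z) = (2*z - 2)**4/4.
Then F(3) - F(0) = (64) - (4) = 60.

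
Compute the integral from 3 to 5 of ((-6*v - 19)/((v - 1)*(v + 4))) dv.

-5*log(2) - 2*log(3) + log(7)

Factor the denominator: v**2 + 3*v - 4 = (v + 4)(v - 1).
Partial fractions: (-6*v - 19)/((v - 1)*(v + 4)) = -1/(v + 4) - 5/(v - 1).
An antiderivative is F(v) = -5*log(v - 1) - log(v + 4).
Then F(5) - F(3) = (-10*log(2) - 2*log(3)) - (-5*log(2) - log(7)) = -5*log(2) - 2*log(3) + log(7).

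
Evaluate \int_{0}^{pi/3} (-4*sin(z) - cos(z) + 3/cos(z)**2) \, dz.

An antiderivative is F(z) = -sin(z) + 4*cos(z) + 3*tan(z).
Then F(pi/3) - F(0) = (2 + 5*sqrt(3)/2) - (4) = -2 + 5*sqrt(3)/2.

-2 + 5*sqrt(3)/2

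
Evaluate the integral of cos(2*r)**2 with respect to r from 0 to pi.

Use the identity cos^2(2*r) = (1 + cos(4*r))/2.
An antiderivative is F(r) = r/2 + sin(4*r)/8.
Then F(pi) - F(0) = (pi/2) - (0) = pi/2.

pi/2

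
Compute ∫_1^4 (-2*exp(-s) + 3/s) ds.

An antiderivative is F(s) = 3*log(s) + 2*exp(-s).
Then F(4) - F(1) = (2*exp(-4) + 6*log(2)) - (2*exp(-1)) = -2*exp(-1) + 2*exp(-4) + 6*log(2).

-2*exp(-1) + 2*exp(-4) + 6*log(2)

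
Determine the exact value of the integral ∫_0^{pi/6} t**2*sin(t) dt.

-2 - sqrt(3)*pi**2/72 + pi/6 + sqrt(3)

Integrate by parts twice (u = t^2, dv = sin(t) dt).
An antiderivative is F(t) = -t**2*cos(t) + 2*t*sin(t) + 2*cos(t).
Then F(pi/6) - F(0) = (-sqrt(3)*pi**2/72 + pi/6 + sqrt(3)) - (2) = -2 - sqrt(3)*pi**2/72 + pi/6 + sqrt(3).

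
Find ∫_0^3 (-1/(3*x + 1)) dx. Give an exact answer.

An antiderivative is F(x) = -log(3*x + 1)/3.
Then F(3) - F(0) = (-log(10)/3) - (0) = -log(10)/3.

-log(10)/3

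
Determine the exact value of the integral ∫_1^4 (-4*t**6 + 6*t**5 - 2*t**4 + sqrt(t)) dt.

By the power rule, an antiderivative is F(t) = -4*t**7/7 + t**6 - 2*t**5/5 + 2*t**(3/2)/3.
Then F(4) - F(1) = (-595408/105) - (73/105) = -595481/105.

-595481/105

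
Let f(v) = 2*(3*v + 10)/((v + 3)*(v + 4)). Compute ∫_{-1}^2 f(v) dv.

Factor the denominator: v**2 + 7*v + 12 = (v + 4)(v + 3).
Partial fractions: 2*(3*v + 10)/((v + 3)*(v + 4)) = 4/(v + 4) + 2/(v + 3).
An antiderivative is F(v) = 2*log(v + 3) + 4*log(v + 4).
Then F(2) - F(-1) = (4*log(2) + 2*log(5) + 4*log(3)) - (2*log(2) + 4*log(3)) = log(100).

log(100)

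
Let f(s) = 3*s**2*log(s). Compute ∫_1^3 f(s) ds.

-26/3 + 27*log(3)

Integrate by parts once (u = ln s, dv = 3*s**2 ds).
An antiderivative is F(s) = s**3*(3*log(s) - 1)/3.
Then F(3) - F(1) = (-9 + 27*log(3)) - (-1/3) = -26/3 + 27*log(3).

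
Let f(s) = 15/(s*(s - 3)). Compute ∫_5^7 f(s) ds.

-5*log(7) + 5*log(2) + 5*log(5)

Factor the denominator: s**2 - 3*s = s(s - 3).
Partial fractions: 15/(s*(s - 3)) = -5/s + 5/(s - 3).
An antiderivative is F(s) = -5*log(s) + 5*log(s - 3).
Then F(7) - F(5) = (-5*log(7) + 10*log(2)) - (-5*log(5) + 5*log(2)) = -5*log(7) + 5*log(2) + 5*log(5).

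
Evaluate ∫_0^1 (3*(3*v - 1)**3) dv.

Let u = 3*v - 1, so du = 3 dv. When v = 0, u = -1; when v = 1, u = 2.
The integral becomes ∫ u**3 du from -1 to 2, with antiderivative u**4/4.
Back in v: F(v) = (3*v - 1)**4/4.
Then F(1) - F(0) = (4) - (1/4) = 15/4.

15/4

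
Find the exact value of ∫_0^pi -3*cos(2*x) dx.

0

An antiderivative is F(x) = -3*sin(2*x)/2.
Then F(pi) - F(0) = (0) - (0) = 0.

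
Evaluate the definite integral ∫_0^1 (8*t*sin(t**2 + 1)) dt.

-4*cos(2) + 4*cos(1)

Let u = t**2 + 1, so du = 2*t dt. When t = 0, u = 1; when t = 1, u = 2.
The integral becomes 4·∫ sin(u) du from 1 to 2, with antiderivative -4*cos(u).
Back in t: F(t) = -4*cos(t**2 + 1).
Then F(1) - F(0) = (-4*cos(2)) - (-4*cos(1)) = -4*cos(2) + 4*cos(1).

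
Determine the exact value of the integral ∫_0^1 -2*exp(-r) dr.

-2 + 2*exp(-1)

An antiderivative is F(r) = 2*exp(-r).
Then F(1) - F(0) = (2*exp(-1)) - (2) = -2 + 2*exp(-1).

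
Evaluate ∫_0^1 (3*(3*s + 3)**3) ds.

1215/4

Let u = 3*s + 3, so du = 3 ds. When s = 0, u = 3; when s = 1, u = 6.
The integral becomes ∫ u**3 du from 3 to 6, with antiderivative u**4/4.
Back in s: F(s) = (3*s + 3)**4/4.
Then F(1) - F(0) = (324) - (81/4) = 1215/4.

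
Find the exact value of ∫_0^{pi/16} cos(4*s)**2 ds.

Use the identity cos^2(4*s) = (1 + cos(8*s))/2.
An antiderivative is F(s) = s/2 + sin(8*s)/16.
Then F(pi/16) - F(0) = (1/16 + pi/32) - (0) = 1/16 + pi/32.

1/16 + pi/32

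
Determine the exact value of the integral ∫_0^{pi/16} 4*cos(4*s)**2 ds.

1/4 + pi/8

Use the identity cos^2(4*s) = (1 + cos(8*s))/2.
An antiderivative is F(s) = 2*s + sin(8*s)/4.
Then F(pi/16) - F(0) = (1/4 + pi/8) - (0) = 1/4 + pi/8.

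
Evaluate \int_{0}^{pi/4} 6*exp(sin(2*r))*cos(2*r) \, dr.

-3 + 3*E

Let u = sin(2*r), so du = 2*cos(2*r) dr. When r = 0, u = 0; when r = pi/4, u = 1.
The integral becomes 3·∫ exp(u) du from 0 to 1, with antiderivative 3*exp(u).
Back in r: F(r) = 3*exp(sin(2*r)).
Then F(pi/4) - F(0) = (3*E) - (3) = -3 + 3*E.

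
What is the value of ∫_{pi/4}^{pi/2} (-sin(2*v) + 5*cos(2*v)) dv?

An antiderivative is F(v) = 5*sin(2*v)/2 + cos(2*v)/2.
Then F(pi/2) - F(pi/4) = (-1/2) - (5/2) = -3.

-3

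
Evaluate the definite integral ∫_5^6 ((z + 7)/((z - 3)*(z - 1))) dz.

-4*log(5) + 3*log(2) + 5*log(3)

Factor the denominator: z**2 - 4*z + 3 = (z - 1)(z - 3).
Partial fractions: (z + 7)/((z - 3)*(z - 1)) = -4/(z - 1) + 5/(z - 3).
An antiderivative is F(z) = 5*log(z - 3) - 4*log(z - 1).
Then F(6) - F(5) = (-4*log(5) + 5*log(3)) - (-log(8)) = -4*log(5) + 3*log(2) + 5*log(3).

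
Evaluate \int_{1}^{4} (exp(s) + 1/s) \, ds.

An antiderivative is F(s) = exp(s) + log(s).
Then F(4) - F(1) = (log(4) + exp(4)) - (exp(1)) = -exp(1) + log(4) + exp(4).

-exp(1) + log(4) + exp(4)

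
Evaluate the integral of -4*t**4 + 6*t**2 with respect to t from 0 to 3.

-702/5

By the power rule, an antiderivative is F(t) = -4*t**5/5 + 2*t**3.
Then F(3) - F(0) = (-702/5) - (0) = -702/5.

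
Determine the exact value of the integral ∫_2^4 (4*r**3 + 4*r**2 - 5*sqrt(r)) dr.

20*sqrt(2)/3 + 288

By the power rule, an antiderivative is F(r) = r**4 - 10*r**(3/2)/3 + 4*r**3/3.
Then F(4) - F(2) = (944/3) - (80/3 - 20*sqrt(2)/3) = 20*sqrt(2)/3 + 288.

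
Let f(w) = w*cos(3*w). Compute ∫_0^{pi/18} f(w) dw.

-1/9 + pi/108 + sqrt(3)/18

Integrate by parts once (u = w, dv = cos(3*w) dw).
An antiderivative is F(w) = w*sin(3*w)/3 + cos(3*w)/9.
Then F(pi/18) - F(0) = (pi/108 + sqrt(3)/18) - (1/9) = -1/9 + pi/108 + sqrt(3)/18.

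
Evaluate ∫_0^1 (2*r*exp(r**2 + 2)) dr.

-exp(2) + exp(3)

Let u = r**2 + 2, so du = 2*r dr. When r = 0, u = 2; when r = 1, u = 3.
The integral becomes ∫ exp(u) du from 2 to 3, with antiderivative exp(u).
Back in r: F(r) = exp(r**2 + 2).
Then F(1) - F(0) = (exp(3)) - (exp(2)) = -exp(2) + exp(3).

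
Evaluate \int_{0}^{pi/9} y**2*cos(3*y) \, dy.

Integrate by parts twice (u = y^2, dv = cos(3*y) dy).
An antiderivative is F(y) = y**2*sin(3*y)/3 + 2*y*cos(3*y)/9 - 2*sin(3*y)/27.
Then F(pi/9) - F(0) = (-sqrt(3)/27 + sqrt(3)*pi**2/486 + pi/81) - (0) = -sqrt(3)/27 + sqrt(3)*pi**2/486 + pi/81.

-sqrt(3)/27 + sqrt(3)*pi**2/486 + pi/81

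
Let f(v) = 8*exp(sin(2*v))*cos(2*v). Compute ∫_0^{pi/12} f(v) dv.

-4 + 4*exp(1/2)

Let u = sin(2*v), so du = 2*cos(2*v) dv. When v = 0, u = 0; when v = pi/12, u = 1/2.
The integral becomes 4·∫ exp(u) du from 0 to 1/2, with antiderivative 4*exp(u).
Back in v: F(v) = 4*exp(sin(2*v)).
Then F(pi/12) - F(0) = (4*exp(1/2)) - (4) = -4 + 4*exp(1/2).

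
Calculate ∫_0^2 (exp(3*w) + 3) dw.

An antiderivative is F(w) = exp(3*w)/3 + 3*w.
Then F(2) - F(0) = (6 + exp(6)/3) - (1/3) = 17/3 + exp(6)/3.

17/3 + exp(6)/3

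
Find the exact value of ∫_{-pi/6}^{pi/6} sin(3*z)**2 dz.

pi/6

Use the identity sin^2(3*z) = (1 - cos(6*z))/2.
An antiderivative is F(z) = z/2 - sin(6*z)/12.
Then F(pi/6) - F(-pi/6) = (pi/12) - (-pi/12) = pi/6.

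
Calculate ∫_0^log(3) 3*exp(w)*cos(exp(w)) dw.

Let u = exp(w), so du = exp(w) dw. When w = 0, u = 1; when w = log(3), u = 3.
The integral becomes 3·∫ cos(u) du from 1 to 3, with antiderivative 3*sin(u).
Back in w: F(w) = 3*sin(exp(w)).
Then F(log(3)) - F(0) = (3*sin(3)) - (3*sin(1)) = -3*sin(1) + 3*sin(3).

-3*sin(1) + 3*sin(3)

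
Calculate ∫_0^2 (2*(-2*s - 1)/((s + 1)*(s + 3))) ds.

-5*log(5) + 6*log(3)

Factor the denominator: s**2 + 4*s + 3 = (s + 3)(s + 1).
Partial fractions: 2*(-2*s - 1)/((s + 1)*(s + 3)) = -5/(s + 3) + 1/(s + 1).
An antiderivative is F(s) = log(s + 1) - 5*log(s + 3).
Then F(2) - F(0) = (-5*log(5) + log(3)) - (-5*log(3)) = -5*log(5) + 6*log(3).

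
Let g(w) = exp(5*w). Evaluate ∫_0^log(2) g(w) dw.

Let u = exp(w), so du = exp(w) dw. When w = 0, u = 1; when w = log(2), u = 2.
The integral becomes ∫ u**4 du from 1 to 2, with antiderivative u**5/5.
Back in w: F(w) = exp(5*w)/5.
Then F(log(2)) - F(0) = (32/5) - (1/5) = 31/5.

31/5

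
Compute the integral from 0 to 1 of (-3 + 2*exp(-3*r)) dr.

-7/3 - 2*exp(-3)/3

An antiderivative is F(r) = -3*r - 2*exp(-3*r)/3.
Then F(1) - F(0) = (-3 - 2*exp(-3)/3) - (-2/3) = -7/3 - 2*exp(-3)/3.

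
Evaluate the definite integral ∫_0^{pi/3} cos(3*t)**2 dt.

Use the identity cos^2(3*t) = (1 + cos(6*t))/2.
An antiderivative is F(t) = t/2 + sin(6*t)/12.
Then F(pi/3) - F(0) = (pi/6) - (0) = pi/6.

pi/6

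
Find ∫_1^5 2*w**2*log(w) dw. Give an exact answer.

-248/9 + 250*log(5)/3

Integrate by parts once (u = ln w, dv = 2*w**2 dw).
An antiderivative is F(w) = 2*w**3*(3*log(w) - 1)/9.
Then F(5) - F(1) = (-250/9 + 250*log(5)/3) - (-2/9) = -248/9 + 250*log(5)/3.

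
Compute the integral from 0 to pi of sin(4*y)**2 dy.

pi/2

Use the identity sin^2(4*y) = (1 - cos(8*y))/2.
An antiderivative is F(y) = y/2 - sin(8*y)/16.
Then F(pi) - F(0) = (pi/2) - (0) = pi/2.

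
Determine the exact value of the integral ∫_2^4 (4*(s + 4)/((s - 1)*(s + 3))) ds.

Factor the denominator: s**2 + 2*s - 3 = (s + 3)(s - 1).
Partial fractions: 4*(s + 4)/((s - 1)*(s + 3)) = -1/(s + 3) + 5/(s - 1).
An antiderivative is F(s) = 5*log(s - 1) - log(s + 3).
Then F(4) - F(2) = (-log(7) + 5*log(3)) - (-log(5)) = -log(7) + log(5) + 5*log(3).

-log(7) + log(5) + 5*log(3)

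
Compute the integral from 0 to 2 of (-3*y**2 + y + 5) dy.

By the power rule, an antiderivative is F(y) = -y**3 + y**2/2 + 5*y.
Then F(2) - F(0) = (4) - (0) = 4.

4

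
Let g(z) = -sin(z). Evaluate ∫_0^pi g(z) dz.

An antiderivative is F(z) = cos(z).
Then F(pi) - F(0) = (-1) - (1) = -2.

-2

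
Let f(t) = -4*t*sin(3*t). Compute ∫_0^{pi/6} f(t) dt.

-4/9

Integrate by parts once (u = t, dv = -4*sin(3*t) dt).
An antiderivative is F(t) = 4*t*cos(3*t)/3 - 4*sin(3*t)/9.
Then F(pi/6) - F(0) = (-4/9) - (0) = -4/9.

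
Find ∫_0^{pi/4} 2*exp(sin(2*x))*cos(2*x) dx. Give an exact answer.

Let u = sin(2*x), so du = 2*cos(2*x) dx. When x = 0, u = 0; when x = pi/4, u = 1.
The integral becomes ∫ exp(u) du from 0 to 1, with antiderivative exp(u).
Back in x: F(x) = exp(sin(2*x)).
Then F(pi/4) - F(0) = (E) - (1) = -1 + E.

-1 + E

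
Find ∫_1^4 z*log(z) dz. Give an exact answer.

-15/4 + 16*log(2)

Integrate by parts once (u = ln z, dv = z dz).
An antiderivative is F(z) = z**2*(2*log(z) - 1)/4.
Then F(4) - F(1) = (-4 + 16*log(2)) - (-1/4) = -15/4 + 16*log(2).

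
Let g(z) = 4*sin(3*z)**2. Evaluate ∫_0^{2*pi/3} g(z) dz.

4*pi/3

Use the identity sin^2(3*z) = (1 - cos(6*z))/2.
An antiderivative is F(z) = 2*z - sin(6*z)/3.
Then F(2*pi/3) - F(0) = (4*pi/3) - (0) = 4*pi/3.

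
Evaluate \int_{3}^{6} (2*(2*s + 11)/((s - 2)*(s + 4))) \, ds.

-log(5) + log(7) + 9*log(2)

Factor the denominator: s**2 + 2*s - 8 = (s + 4)(s - 2).
Partial fractions: 2*(2*s + 11)/((s - 2)*(s + 4)) = -1/(s + 4) + 5/(s - 2).
An antiderivative is F(s) = 5*log(s - 2) - log(s + 4).
Then F(6) - F(3) = (-log(5) + 9*log(2)) - (-log(7)) = -log(5) + log(7) + 9*log(2).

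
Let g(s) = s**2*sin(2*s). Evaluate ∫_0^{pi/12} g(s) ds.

Integrate by parts twice (u = s^2, dv = sin(2*s) ds).
An antiderivative is F(s) = -s**2*cos(2*s)/2 + s*sin(2*s)/2 + cos(2*s)/4.
Then F(pi/12) - F(0) = (-sqrt(3)*pi**2/576 + pi/48 + sqrt(3)/8) - (1/4) = -1/4 - sqrt(3)*pi**2/576 + pi/48 + sqrt(3)/8.

-1/4 - sqrt(3)*pi**2/576 + pi/48 + sqrt(3)/8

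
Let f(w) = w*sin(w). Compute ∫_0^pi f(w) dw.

pi

Integrate by parts once (u = w, dv = sin(w) dw).
An antiderivative is F(w) = -w*cos(w) + sin(w).
Then F(pi) - F(0) = (pi) - (0) = pi.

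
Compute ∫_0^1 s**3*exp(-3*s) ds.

2/27 - 26*exp(-3)/27

Integrate by parts 3 times (u = s^3, dv = exp(-3*s) ds).
An antiderivative is F(s) = (-9*s**3 - 9*s**2 - 6*s - 2)*exp(-3*s)/27.
Then F(1) - F(0) = (-26*exp(-3)/27) - (-2/27) = 2/27 - 26*exp(-3)/27.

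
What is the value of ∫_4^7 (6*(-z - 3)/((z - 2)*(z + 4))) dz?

-5*log(5) - log(11) + 8*log(2)

Factor the denominator: z**2 + 2*z - 8 = (z + 4)(z - 2).
Partial fractions: 6*(-z - 3)/((z - 2)*(z + 4)) = -1/(z + 4) - 5/(z - 2).
An antiderivative is F(z) = -5*log(z - 2) - log(z + 4).
Then F(7) - F(4) = (-5*log(5) - log(11)) - (-8*log(2)) = -5*log(5) - log(11) + 8*log(2).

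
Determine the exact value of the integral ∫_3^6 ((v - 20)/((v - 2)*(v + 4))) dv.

Factor the denominator: v**2 + 2*v - 8 = (v + 4)(v - 2).
Partial fractions: (v - 20)/((v - 2)*(v + 4)) = 4/(v + 4) - 3/(v - 2).
An antiderivative is F(v) = -3*log(v - 2) + 4*log(v + 4).
Then F(6) - F(3) = (-2*log(2) + 4*log(5)) - (4*log(7)) = -4*log(7) - 2*log(2) + 4*log(5).

-4*log(7) - 2*log(2) + 4*log(5)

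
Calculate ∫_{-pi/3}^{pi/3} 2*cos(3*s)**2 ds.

2*pi/3

Use the identity cos^2(3*s) = (1 + cos(6*s))/2.
An antiderivative is F(s) = s + sin(6*s)/6.
Then F(pi/3) - F(-pi/3) = (pi/3) - (-pi/3) = 2*pi/3.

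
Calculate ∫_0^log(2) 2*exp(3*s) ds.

Let u = exp(s), so du = exp(s) ds. When s = 0, u = 1; when s = log(2), u = 2.
The integral becomes 2·∫ u**2 du from 1 to 2, with antiderivative 2*u**3/3.
Back in s: F(s) = 2*exp(3*s)/3.
Then F(log(2)) - F(0) = (16/3) - (2/3) = 14/3.

14/3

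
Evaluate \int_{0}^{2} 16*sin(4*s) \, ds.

4 - 4*cos(8)

Let u = 4*s, so du = 4 ds. When s = 0, u = 0; when s = 2, u = 8.
The integral becomes 4·∫ sin(u) du from 0 to 8, with antiderivative -4*cos(u).
Back in s: F(s) = -4*cos(4*s).
Then F(2) - F(0) = (-4*cos(8)) - (-4) = 4 - 4*cos(8).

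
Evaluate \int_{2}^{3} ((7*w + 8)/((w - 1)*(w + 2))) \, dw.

Factor the denominator: w**2 + w - 2 = (w + 2)(w - 1).
Partial fractions: (7*w + 8)/((w - 1)*(w + 2)) = 2/(w + 2) + 5/(w - 1).
An antiderivative is F(w) = 5*log(w - 1) + 2*log(w + 2).
Then F(3) - F(2) = (2*log(5) + 5*log(2)) - (log(16)) = log(50).

log(50)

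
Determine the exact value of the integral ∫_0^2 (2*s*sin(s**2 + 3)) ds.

cos(3) - cos(7)

Let u = s**2 + 3, so du = 2*s ds. When s = 0, u = 3; when s = 2, u = 7.
The integral becomes ∫ sin(u) du from 3 to 7, with antiderivative -cos(u).
Back in s: F(s) = -cos(s**2 + 3).
Then F(2) - F(0) = (-cos(7)) - (-cos(3)) = cos(3) - cos(7).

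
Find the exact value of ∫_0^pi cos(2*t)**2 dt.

Use the identity cos^2(2*t) = (1 + cos(4*t))/2.
An antiderivative is F(t) = t/2 + sin(4*t)/8.
Then F(pi) - F(0) = (pi/2) - (0) = pi/2.

pi/2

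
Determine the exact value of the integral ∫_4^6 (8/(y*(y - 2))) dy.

-4*log(3) + 8*log(2)

Factor the denominator: y**2 - 2*y = y(y - 2).
Partial fractions: 8/(y*(y - 2)) = -4/y + 4/(y - 2).
An antiderivative is F(y) = -4*log(y) + 4*log(y - 2).
Then F(6) - F(4) = (log(16/81)) - (-log(16)) = -4*log(3) + 8*log(2).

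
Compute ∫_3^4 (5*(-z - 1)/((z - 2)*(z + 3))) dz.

Factor the denominator: z**2 + z - 6 = (z + 3)(z - 2).
Partial fractions: 5*(-z - 1)/((z - 2)*(z + 3)) = -2/(z + 3) - 3/(z - 2).
An antiderivative is F(z) = -3*log(z - 2) - 2*log(z + 3).
Then F(4) - F(3) = (-2*log(7) - 3*log(2)) - (-log(36)) = log(9/98).

log(9/98)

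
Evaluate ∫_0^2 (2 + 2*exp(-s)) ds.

An antiderivative is F(s) = 2*s - 2*exp(-s).
Then F(2) - F(0) = (4 - 2*exp(-2)) - (-2) = 6 - 2*exp(-2).

6 - 2*exp(-2)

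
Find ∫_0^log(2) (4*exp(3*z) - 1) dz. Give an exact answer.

28/3 - log(2)

An antiderivative is F(z) = 4*exp(3*z)/3 - z.
Then F(log(2)) - F(0) = (32/3 - log(2)) - (4/3) = 28/3 - log(2).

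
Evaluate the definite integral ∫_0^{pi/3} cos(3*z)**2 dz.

pi/6

Use the identity cos^2(3*z) = (1 + cos(6*z))/2.
An antiderivative is F(z) = z/2 + sin(6*z)/12.
Then F(pi/3) - F(0) = (pi/6) - (0) = pi/6.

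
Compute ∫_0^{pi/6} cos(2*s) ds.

An antiderivative is F(s) = sin(2*s)/2.
Then F(pi/6) - F(0) = (sqrt(3)/4) - (0) = sqrt(3)/4.

sqrt(3)/4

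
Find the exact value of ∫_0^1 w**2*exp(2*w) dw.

-1/4 + exp(2)/4

Integrate by parts twice (u = w^2, dv = exp(2*w) dw).
An antiderivative is F(w) = (2*w**2 - 2*w + 1)*exp(2*w)/4.
Then F(1) - F(0) = (exp(2)/4) - (1/4) = -1/4 + exp(2)/4.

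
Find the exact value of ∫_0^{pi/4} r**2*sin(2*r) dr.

Integrate by parts twice (u = r^2, dv = sin(2*r) dr).
An antiderivative is F(r) = -r**2*cos(2*r)/2 + r*sin(2*r)/2 + cos(2*r)/4.
Then F(pi/4) - F(0) = (pi/8) - (1/4) = -1/4 + pi/8.

-1/4 + pi/8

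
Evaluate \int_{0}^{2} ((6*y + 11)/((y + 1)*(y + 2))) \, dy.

log(2) + 5*log(3)

Factor the denominator: y**2 + 3*y + 2 = (y + 2)(y + 1).
Partial fractions: (6*y + 11)/((y + 1)*(y + 2)) = 1/(y + 2) + 5/(y + 1).
An antiderivative is F(y) = 5*log(y + 1) + log(y + 2).
Then F(2) - F(0) = (2*log(2) + 5*log(3)) - (log(2)) = log(2) + 5*log(3).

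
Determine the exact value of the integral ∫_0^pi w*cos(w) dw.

-2

Integrate by parts once (u = w, dv = cos(w) dw).
An antiderivative is F(w) = w*sin(w) + cos(w).
Then F(pi) - F(0) = (-1) - (1) = -2.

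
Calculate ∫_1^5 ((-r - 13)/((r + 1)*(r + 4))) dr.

Factor the denominator: r**2 + 5*r + 4 = (r + 4)(r + 1).
Partial fractions: (-r - 13)/((r + 1)*(r + 4)) = 3/(r + 4) - 4/(r + 1).
An antiderivative is F(r) = -4*log(r + 1) + 3*log(r + 4).
Then F(5) - F(1) = (log(9/16)) - (-4*log(2) + 3*log(5)) = -3*log(5) + 2*log(3).

-3*log(5) + 2*log(3)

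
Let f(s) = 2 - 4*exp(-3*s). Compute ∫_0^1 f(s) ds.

4*exp(-3)/3 + 2/3

An antiderivative is F(s) = 2*s + 4*exp(-3*s)/3.
Then F(1) - F(0) = (4*exp(-3)/3 + 2) - (4/3) = 4*exp(-3)/3 + 2/3.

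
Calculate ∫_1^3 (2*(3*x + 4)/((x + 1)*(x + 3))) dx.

-4*log(2) + 5*log(3)

Factor the denominator: x**2 + 4*x + 3 = (x + 3)(x + 1).
Partial fractions: 2*(3*x + 4)/((x + 1)*(x + 3)) = 5/(x + 3) + 1/(x + 1).
An antiderivative is F(x) = log(x + 1) + 5*log(x + 3).
Then F(3) - F(1) = (7*log(2) + 5*log(3)) - (11*log(2)) = -4*log(2) + 5*log(3).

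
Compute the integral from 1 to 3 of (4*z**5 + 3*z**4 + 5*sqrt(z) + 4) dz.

By the power rule, an antiderivative is F(z) = 2*z**6/3 + 3*z**5/5 + 10*z**(3/2)/3 + 4*z.
Then F(3) - F(1) = (10*sqrt(3) + 3219/5) - (43/5) = 10*sqrt(3) + 3176/5.

10*sqrt(3) + 3176/5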